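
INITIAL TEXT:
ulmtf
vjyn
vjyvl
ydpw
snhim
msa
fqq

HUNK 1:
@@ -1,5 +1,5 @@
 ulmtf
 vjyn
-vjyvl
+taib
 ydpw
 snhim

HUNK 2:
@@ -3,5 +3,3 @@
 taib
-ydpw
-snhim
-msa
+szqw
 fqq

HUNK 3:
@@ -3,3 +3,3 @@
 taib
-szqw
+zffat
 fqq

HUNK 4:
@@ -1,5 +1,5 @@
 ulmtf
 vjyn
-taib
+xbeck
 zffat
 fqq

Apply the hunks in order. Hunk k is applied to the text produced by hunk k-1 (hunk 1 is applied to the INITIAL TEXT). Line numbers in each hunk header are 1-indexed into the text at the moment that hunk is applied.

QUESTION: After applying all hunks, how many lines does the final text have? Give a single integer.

Answer: 5

Derivation:
Hunk 1: at line 1 remove [vjyvl] add [taib] -> 7 lines: ulmtf vjyn taib ydpw snhim msa fqq
Hunk 2: at line 3 remove [ydpw,snhim,msa] add [szqw] -> 5 lines: ulmtf vjyn taib szqw fqq
Hunk 3: at line 3 remove [szqw] add [zffat] -> 5 lines: ulmtf vjyn taib zffat fqq
Hunk 4: at line 1 remove [taib] add [xbeck] -> 5 lines: ulmtf vjyn xbeck zffat fqq
Final line count: 5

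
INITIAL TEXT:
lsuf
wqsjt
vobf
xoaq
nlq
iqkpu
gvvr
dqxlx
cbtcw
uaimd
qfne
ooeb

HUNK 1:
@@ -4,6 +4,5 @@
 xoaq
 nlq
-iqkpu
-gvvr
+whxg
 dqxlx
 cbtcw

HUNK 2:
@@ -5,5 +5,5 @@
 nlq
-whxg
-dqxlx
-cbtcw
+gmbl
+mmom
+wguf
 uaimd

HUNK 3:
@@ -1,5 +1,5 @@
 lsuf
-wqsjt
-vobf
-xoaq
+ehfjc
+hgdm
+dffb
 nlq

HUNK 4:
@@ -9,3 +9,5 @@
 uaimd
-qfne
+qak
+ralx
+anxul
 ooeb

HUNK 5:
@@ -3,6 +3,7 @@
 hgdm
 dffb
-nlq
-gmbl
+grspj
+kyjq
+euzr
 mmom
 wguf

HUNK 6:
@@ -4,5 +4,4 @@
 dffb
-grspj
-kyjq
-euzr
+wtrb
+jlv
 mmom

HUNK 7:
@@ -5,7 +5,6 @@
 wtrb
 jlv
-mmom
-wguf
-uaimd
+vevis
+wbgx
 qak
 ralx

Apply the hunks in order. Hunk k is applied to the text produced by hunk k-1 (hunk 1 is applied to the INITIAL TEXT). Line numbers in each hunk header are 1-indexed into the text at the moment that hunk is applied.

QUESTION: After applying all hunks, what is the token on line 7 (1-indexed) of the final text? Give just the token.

Answer: vevis

Derivation:
Hunk 1: at line 4 remove [iqkpu,gvvr] add [whxg] -> 11 lines: lsuf wqsjt vobf xoaq nlq whxg dqxlx cbtcw uaimd qfne ooeb
Hunk 2: at line 5 remove [whxg,dqxlx,cbtcw] add [gmbl,mmom,wguf] -> 11 lines: lsuf wqsjt vobf xoaq nlq gmbl mmom wguf uaimd qfne ooeb
Hunk 3: at line 1 remove [wqsjt,vobf,xoaq] add [ehfjc,hgdm,dffb] -> 11 lines: lsuf ehfjc hgdm dffb nlq gmbl mmom wguf uaimd qfne ooeb
Hunk 4: at line 9 remove [qfne] add [qak,ralx,anxul] -> 13 lines: lsuf ehfjc hgdm dffb nlq gmbl mmom wguf uaimd qak ralx anxul ooeb
Hunk 5: at line 3 remove [nlq,gmbl] add [grspj,kyjq,euzr] -> 14 lines: lsuf ehfjc hgdm dffb grspj kyjq euzr mmom wguf uaimd qak ralx anxul ooeb
Hunk 6: at line 4 remove [grspj,kyjq,euzr] add [wtrb,jlv] -> 13 lines: lsuf ehfjc hgdm dffb wtrb jlv mmom wguf uaimd qak ralx anxul ooeb
Hunk 7: at line 5 remove [mmom,wguf,uaimd] add [vevis,wbgx] -> 12 lines: lsuf ehfjc hgdm dffb wtrb jlv vevis wbgx qak ralx anxul ooeb
Final line 7: vevis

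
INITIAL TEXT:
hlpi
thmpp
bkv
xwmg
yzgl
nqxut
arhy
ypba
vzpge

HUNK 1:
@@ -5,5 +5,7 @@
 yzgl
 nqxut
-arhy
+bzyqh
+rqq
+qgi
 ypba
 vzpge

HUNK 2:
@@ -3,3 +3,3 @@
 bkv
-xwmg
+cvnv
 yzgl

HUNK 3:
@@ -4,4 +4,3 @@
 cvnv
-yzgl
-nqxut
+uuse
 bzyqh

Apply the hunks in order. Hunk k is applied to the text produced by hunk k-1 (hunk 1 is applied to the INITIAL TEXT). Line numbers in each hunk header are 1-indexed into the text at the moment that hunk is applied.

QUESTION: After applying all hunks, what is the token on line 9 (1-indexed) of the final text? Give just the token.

Hunk 1: at line 5 remove [arhy] add [bzyqh,rqq,qgi] -> 11 lines: hlpi thmpp bkv xwmg yzgl nqxut bzyqh rqq qgi ypba vzpge
Hunk 2: at line 3 remove [xwmg] add [cvnv] -> 11 lines: hlpi thmpp bkv cvnv yzgl nqxut bzyqh rqq qgi ypba vzpge
Hunk 3: at line 4 remove [yzgl,nqxut] add [uuse] -> 10 lines: hlpi thmpp bkv cvnv uuse bzyqh rqq qgi ypba vzpge
Final line 9: ypba

Answer: ypba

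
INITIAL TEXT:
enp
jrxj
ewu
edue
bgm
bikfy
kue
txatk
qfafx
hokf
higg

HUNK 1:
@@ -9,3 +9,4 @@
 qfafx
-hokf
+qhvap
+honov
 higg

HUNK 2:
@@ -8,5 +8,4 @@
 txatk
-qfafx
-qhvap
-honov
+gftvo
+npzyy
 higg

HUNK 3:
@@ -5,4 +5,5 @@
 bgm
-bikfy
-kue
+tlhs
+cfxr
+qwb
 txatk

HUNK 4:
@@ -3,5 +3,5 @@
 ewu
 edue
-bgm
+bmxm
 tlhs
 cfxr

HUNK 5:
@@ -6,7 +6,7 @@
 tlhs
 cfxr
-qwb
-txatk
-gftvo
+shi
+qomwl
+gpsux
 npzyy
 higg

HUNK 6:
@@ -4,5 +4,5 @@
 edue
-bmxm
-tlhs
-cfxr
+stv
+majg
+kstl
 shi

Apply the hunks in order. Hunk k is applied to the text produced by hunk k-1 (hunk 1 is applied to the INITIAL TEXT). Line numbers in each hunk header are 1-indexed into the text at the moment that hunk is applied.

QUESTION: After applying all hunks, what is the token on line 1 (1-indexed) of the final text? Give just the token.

Answer: enp

Derivation:
Hunk 1: at line 9 remove [hokf] add [qhvap,honov] -> 12 lines: enp jrxj ewu edue bgm bikfy kue txatk qfafx qhvap honov higg
Hunk 2: at line 8 remove [qfafx,qhvap,honov] add [gftvo,npzyy] -> 11 lines: enp jrxj ewu edue bgm bikfy kue txatk gftvo npzyy higg
Hunk 3: at line 5 remove [bikfy,kue] add [tlhs,cfxr,qwb] -> 12 lines: enp jrxj ewu edue bgm tlhs cfxr qwb txatk gftvo npzyy higg
Hunk 4: at line 3 remove [bgm] add [bmxm] -> 12 lines: enp jrxj ewu edue bmxm tlhs cfxr qwb txatk gftvo npzyy higg
Hunk 5: at line 6 remove [qwb,txatk,gftvo] add [shi,qomwl,gpsux] -> 12 lines: enp jrxj ewu edue bmxm tlhs cfxr shi qomwl gpsux npzyy higg
Hunk 6: at line 4 remove [bmxm,tlhs,cfxr] add [stv,majg,kstl] -> 12 lines: enp jrxj ewu edue stv majg kstl shi qomwl gpsux npzyy higg
Final line 1: enp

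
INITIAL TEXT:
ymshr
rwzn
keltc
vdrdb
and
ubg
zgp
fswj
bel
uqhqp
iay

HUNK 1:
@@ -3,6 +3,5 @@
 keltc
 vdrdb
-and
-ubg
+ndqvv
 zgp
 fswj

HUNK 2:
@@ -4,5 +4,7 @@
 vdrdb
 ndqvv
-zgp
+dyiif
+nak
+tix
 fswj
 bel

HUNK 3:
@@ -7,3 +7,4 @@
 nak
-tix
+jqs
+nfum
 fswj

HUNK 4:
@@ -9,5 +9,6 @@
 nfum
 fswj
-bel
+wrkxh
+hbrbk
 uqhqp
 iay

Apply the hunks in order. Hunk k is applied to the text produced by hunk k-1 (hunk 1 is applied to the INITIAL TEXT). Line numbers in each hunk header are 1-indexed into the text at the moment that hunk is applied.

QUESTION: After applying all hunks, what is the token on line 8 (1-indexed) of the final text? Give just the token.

Hunk 1: at line 3 remove [and,ubg] add [ndqvv] -> 10 lines: ymshr rwzn keltc vdrdb ndqvv zgp fswj bel uqhqp iay
Hunk 2: at line 4 remove [zgp] add [dyiif,nak,tix] -> 12 lines: ymshr rwzn keltc vdrdb ndqvv dyiif nak tix fswj bel uqhqp iay
Hunk 3: at line 7 remove [tix] add [jqs,nfum] -> 13 lines: ymshr rwzn keltc vdrdb ndqvv dyiif nak jqs nfum fswj bel uqhqp iay
Hunk 4: at line 9 remove [bel] add [wrkxh,hbrbk] -> 14 lines: ymshr rwzn keltc vdrdb ndqvv dyiif nak jqs nfum fswj wrkxh hbrbk uqhqp iay
Final line 8: jqs

Answer: jqs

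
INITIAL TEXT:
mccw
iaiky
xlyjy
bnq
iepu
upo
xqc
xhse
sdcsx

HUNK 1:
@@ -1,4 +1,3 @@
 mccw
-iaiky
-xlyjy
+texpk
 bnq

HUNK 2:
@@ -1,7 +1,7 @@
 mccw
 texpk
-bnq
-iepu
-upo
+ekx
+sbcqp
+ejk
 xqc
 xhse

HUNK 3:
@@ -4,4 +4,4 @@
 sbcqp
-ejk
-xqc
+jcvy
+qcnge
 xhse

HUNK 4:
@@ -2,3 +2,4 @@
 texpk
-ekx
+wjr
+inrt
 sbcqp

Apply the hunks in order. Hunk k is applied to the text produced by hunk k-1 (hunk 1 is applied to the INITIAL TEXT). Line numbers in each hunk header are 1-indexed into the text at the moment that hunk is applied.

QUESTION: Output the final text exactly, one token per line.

Hunk 1: at line 1 remove [iaiky,xlyjy] add [texpk] -> 8 lines: mccw texpk bnq iepu upo xqc xhse sdcsx
Hunk 2: at line 1 remove [bnq,iepu,upo] add [ekx,sbcqp,ejk] -> 8 lines: mccw texpk ekx sbcqp ejk xqc xhse sdcsx
Hunk 3: at line 4 remove [ejk,xqc] add [jcvy,qcnge] -> 8 lines: mccw texpk ekx sbcqp jcvy qcnge xhse sdcsx
Hunk 4: at line 2 remove [ekx] add [wjr,inrt] -> 9 lines: mccw texpk wjr inrt sbcqp jcvy qcnge xhse sdcsx

Answer: mccw
texpk
wjr
inrt
sbcqp
jcvy
qcnge
xhse
sdcsx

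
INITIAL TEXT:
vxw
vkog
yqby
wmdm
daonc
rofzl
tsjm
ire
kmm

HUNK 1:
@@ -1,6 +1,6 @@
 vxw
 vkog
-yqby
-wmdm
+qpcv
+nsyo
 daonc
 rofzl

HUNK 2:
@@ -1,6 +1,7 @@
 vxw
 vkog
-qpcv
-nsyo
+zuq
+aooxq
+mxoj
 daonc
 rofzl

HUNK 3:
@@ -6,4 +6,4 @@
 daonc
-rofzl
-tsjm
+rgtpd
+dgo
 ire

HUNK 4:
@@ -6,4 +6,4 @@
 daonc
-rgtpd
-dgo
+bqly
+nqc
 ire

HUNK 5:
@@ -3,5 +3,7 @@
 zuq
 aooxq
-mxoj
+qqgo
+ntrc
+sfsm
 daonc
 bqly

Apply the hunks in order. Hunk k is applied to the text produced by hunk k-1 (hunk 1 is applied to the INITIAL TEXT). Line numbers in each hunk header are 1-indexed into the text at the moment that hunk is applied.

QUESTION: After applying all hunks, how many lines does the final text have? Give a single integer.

Answer: 12

Derivation:
Hunk 1: at line 1 remove [yqby,wmdm] add [qpcv,nsyo] -> 9 lines: vxw vkog qpcv nsyo daonc rofzl tsjm ire kmm
Hunk 2: at line 1 remove [qpcv,nsyo] add [zuq,aooxq,mxoj] -> 10 lines: vxw vkog zuq aooxq mxoj daonc rofzl tsjm ire kmm
Hunk 3: at line 6 remove [rofzl,tsjm] add [rgtpd,dgo] -> 10 lines: vxw vkog zuq aooxq mxoj daonc rgtpd dgo ire kmm
Hunk 4: at line 6 remove [rgtpd,dgo] add [bqly,nqc] -> 10 lines: vxw vkog zuq aooxq mxoj daonc bqly nqc ire kmm
Hunk 5: at line 3 remove [mxoj] add [qqgo,ntrc,sfsm] -> 12 lines: vxw vkog zuq aooxq qqgo ntrc sfsm daonc bqly nqc ire kmm
Final line count: 12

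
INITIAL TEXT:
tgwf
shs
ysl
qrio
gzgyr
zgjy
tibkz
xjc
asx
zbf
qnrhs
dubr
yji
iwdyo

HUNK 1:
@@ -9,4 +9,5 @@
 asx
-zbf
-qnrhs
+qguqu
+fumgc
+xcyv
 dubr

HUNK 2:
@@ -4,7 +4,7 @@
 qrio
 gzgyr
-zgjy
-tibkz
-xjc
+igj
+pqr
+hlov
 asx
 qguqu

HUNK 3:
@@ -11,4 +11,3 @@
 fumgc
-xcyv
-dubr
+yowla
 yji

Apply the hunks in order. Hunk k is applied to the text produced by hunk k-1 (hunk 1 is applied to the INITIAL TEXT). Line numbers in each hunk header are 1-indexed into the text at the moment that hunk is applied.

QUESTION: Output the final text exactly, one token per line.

Hunk 1: at line 9 remove [zbf,qnrhs] add [qguqu,fumgc,xcyv] -> 15 lines: tgwf shs ysl qrio gzgyr zgjy tibkz xjc asx qguqu fumgc xcyv dubr yji iwdyo
Hunk 2: at line 4 remove [zgjy,tibkz,xjc] add [igj,pqr,hlov] -> 15 lines: tgwf shs ysl qrio gzgyr igj pqr hlov asx qguqu fumgc xcyv dubr yji iwdyo
Hunk 3: at line 11 remove [xcyv,dubr] add [yowla] -> 14 lines: tgwf shs ysl qrio gzgyr igj pqr hlov asx qguqu fumgc yowla yji iwdyo

Answer: tgwf
shs
ysl
qrio
gzgyr
igj
pqr
hlov
asx
qguqu
fumgc
yowla
yji
iwdyo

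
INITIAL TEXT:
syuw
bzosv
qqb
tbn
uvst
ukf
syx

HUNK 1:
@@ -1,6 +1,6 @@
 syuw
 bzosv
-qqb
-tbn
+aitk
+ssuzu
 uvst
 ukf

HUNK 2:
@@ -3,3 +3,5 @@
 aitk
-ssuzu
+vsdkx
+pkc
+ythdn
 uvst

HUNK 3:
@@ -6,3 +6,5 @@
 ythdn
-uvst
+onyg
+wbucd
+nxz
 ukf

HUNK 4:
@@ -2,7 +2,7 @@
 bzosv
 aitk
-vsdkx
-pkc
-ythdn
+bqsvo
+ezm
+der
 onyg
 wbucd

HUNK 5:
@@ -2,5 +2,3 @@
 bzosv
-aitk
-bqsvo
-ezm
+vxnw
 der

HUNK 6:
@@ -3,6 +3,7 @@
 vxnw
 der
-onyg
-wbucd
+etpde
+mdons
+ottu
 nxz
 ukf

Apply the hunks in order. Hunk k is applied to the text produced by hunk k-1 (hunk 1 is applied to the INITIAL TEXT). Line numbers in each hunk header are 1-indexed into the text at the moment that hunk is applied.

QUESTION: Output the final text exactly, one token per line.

Hunk 1: at line 1 remove [qqb,tbn] add [aitk,ssuzu] -> 7 lines: syuw bzosv aitk ssuzu uvst ukf syx
Hunk 2: at line 3 remove [ssuzu] add [vsdkx,pkc,ythdn] -> 9 lines: syuw bzosv aitk vsdkx pkc ythdn uvst ukf syx
Hunk 3: at line 6 remove [uvst] add [onyg,wbucd,nxz] -> 11 lines: syuw bzosv aitk vsdkx pkc ythdn onyg wbucd nxz ukf syx
Hunk 4: at line 2 remove [vsdkx,pkc,ythdn] add [bqsvo,ezm,der] -> 11 lines: syuw bzosv aitk bqsvo ezm der onyg wbucd nxz ukf syx
Hunk 5: at line 2 remove [aitk,bqsvo,ezm] add [vxnw] -> 9 lines: syuw bzosv vxnw der onyg wbucd nxz ukf syx
Hunk 6: at line 3 remove [onyg,wbucd] add [etpde,mdons,ottu] -> 10 lines: syuw bzosv vxnw der etpde mdons ottu nxz ukf syx

Answer: syuw
bzosv
vxnw
der
etpde
mdons
ottu
nxz
ukf
syx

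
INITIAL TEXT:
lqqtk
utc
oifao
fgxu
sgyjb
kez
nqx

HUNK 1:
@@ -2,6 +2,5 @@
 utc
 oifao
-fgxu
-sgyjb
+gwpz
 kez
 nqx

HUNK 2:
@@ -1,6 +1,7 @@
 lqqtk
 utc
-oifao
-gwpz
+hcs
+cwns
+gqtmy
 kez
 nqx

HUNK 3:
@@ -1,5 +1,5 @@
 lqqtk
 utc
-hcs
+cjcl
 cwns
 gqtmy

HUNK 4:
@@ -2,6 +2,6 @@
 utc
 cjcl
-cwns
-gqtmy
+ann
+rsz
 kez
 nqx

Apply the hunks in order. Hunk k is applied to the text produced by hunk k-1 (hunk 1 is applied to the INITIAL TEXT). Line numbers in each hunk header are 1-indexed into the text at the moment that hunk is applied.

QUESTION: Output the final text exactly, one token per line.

Hunk 1: at line 2 remove [fgxu,sgyjb] add [gwpz] -> 6 lines: lqqtk utc oifao gwpz kez nqx
Hunk 2: at line 1 remove [oifao,gwpz] add [hcs,cwns,gqtmy] -> 7 lines: lqqtk utc hcs cwns gqtmy kez nqx
Hunk 3: at line 1 remove [hcs] add [cjcl] -> 7 lines: lqqtk utc cjcl cwns gqtmy kez nqx
Hunk 4: at line 2 remove [cwns,gqtmy] add [ann,rsz] -> 7 lines: lqqtk utc cjcl ann rsz kez nqx

Answer: lqqtk
utc
cjcl
ann
rsz
kez
nqx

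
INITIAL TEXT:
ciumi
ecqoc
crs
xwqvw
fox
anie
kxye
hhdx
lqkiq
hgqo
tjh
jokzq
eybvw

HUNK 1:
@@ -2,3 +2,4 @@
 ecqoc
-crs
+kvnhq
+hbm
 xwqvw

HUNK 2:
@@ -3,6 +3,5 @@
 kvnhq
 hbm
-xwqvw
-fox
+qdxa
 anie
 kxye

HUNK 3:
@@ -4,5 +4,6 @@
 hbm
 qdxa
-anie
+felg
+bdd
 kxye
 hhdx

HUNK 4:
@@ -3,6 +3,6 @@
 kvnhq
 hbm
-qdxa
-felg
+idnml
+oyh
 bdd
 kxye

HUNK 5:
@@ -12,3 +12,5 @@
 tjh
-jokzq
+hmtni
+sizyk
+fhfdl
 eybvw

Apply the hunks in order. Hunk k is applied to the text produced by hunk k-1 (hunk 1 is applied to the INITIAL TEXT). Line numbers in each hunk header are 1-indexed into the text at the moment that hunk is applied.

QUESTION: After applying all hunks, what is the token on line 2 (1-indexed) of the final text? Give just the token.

Answer: ecqoc

Derivation:
Hunk 1: at line 2 remove [crs] add [kvnhq,hbm] -> 14 lines: ciumi ecqoc kvnhq hbm xwqvw fox anie kxye hhdx lqkiq hgqo tjh jokzq eybvw
Hunk 2: at line 3 remove [xwqvw,fox] add [qdxa] -> 13 lines: ciumi ecqoc kvnhq hbm qdxa anie kxye hhdx lqkiq hgqo tjh jokzq eybvw
Hunk 3: at line 4 remove [anie] add [felg,bdd] -> 14 lines: ciumi ecqoc kvnhq hbm qdxa felg bdd kxye hhdx lqkiq hgqo tjh jokzq eybvw
Hunk 4: at line 3 remove [qdxa,felg] add [idnml,oyh] -> 14 lines: ciumi ecqoc kvnhq hbm idnml oyh bdd kxye hhdx lqkiq hgqo tjh jokzq eybvw
Hunk 5: at line 12 remove [jokzq] add [hmtni,sizyk,fhfdl] -> 16 lines: ciumi ecqoc kvnhq hbm idnml oyh bdd kxye hhdx lqkiq hgqo tjh hmtni sizyk fhfdl eybvw
Final line 2: ecqoc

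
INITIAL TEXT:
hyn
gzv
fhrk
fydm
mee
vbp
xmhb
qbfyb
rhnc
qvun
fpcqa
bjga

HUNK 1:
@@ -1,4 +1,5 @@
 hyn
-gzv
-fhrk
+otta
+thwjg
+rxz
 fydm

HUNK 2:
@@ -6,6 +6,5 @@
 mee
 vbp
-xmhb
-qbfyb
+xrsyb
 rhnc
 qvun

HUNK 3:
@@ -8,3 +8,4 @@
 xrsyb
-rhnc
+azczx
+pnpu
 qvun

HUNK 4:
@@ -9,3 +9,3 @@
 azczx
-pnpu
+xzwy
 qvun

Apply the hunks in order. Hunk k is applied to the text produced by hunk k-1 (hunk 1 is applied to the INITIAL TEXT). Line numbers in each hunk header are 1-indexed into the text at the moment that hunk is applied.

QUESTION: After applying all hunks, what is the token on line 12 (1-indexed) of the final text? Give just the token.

Hunk 1: at line 1 remove [gzv,fhrk] add [otta,thwjg,rxz] -> 13 lines: hyn otta thwjg rxz fydm mee vbp xmhb qbfyb rhnc qvun fpcqa bjga
Hunk 2: at line 6 remove [xmhb,qbfyb] add [xrsyb] -> 12 lines: hyn otta thwjg rxz fydm mee vbp xrsyb rhnc qvun fpcqa bjga
Hunk 3: at line 8 remove [rhnc] add [azczx,pnpu] -> 13 lines: hyn otta thwjg rxz fydm mee vbp xrsyb azczx pnpu qvun fpcqa bjga
Hunk 4: at line 9 remove [pnpu] add [xzwy] -> 13 lines: hyn otta thwjg rxz fydm mee vbp xrsyb azczx xzwy qvun fpcqa bjga
Final line 12: fpcqa

Answer: fpcqa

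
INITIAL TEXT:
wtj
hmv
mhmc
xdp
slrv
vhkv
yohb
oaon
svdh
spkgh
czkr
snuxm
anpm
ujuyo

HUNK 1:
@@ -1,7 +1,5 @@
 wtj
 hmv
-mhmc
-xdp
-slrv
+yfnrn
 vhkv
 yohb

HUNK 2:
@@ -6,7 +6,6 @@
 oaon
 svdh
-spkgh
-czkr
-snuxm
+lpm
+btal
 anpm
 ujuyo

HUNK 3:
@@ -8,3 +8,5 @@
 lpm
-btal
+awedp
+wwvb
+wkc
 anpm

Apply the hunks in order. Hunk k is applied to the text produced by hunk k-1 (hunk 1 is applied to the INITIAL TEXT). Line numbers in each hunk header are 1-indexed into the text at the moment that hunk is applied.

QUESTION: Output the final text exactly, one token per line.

Hunk 1: at line 1 remove [mhmc,xdp,slrv] add [yfnrn] -> 12 lines: wtj hmv yfnrn vhkv yohb oaon svdh spkgh czkr snuxm anpm ujuyo
Hunk 2: at line 6 remove [spkgh,czkr,snuxm] add [lpm,btal] -> 11 lines: wtj hmv yfnrn vhkv yohb oaon svdh lpm btal anpm ujuyo
Hunk 3: at line 8 remove [btal] add [awedp,wwvb,wkc] -> 13 lines: wtj hmv yfnrn vhkv yohb oaon svdh lpm awedp wwvb wkc anpm ujuyo

Answer: wtj
hmv
yfnrn
vhkv
yohb
oaon
svdh
lpm
awedp
wwvb
wkc
anpm
ujuyo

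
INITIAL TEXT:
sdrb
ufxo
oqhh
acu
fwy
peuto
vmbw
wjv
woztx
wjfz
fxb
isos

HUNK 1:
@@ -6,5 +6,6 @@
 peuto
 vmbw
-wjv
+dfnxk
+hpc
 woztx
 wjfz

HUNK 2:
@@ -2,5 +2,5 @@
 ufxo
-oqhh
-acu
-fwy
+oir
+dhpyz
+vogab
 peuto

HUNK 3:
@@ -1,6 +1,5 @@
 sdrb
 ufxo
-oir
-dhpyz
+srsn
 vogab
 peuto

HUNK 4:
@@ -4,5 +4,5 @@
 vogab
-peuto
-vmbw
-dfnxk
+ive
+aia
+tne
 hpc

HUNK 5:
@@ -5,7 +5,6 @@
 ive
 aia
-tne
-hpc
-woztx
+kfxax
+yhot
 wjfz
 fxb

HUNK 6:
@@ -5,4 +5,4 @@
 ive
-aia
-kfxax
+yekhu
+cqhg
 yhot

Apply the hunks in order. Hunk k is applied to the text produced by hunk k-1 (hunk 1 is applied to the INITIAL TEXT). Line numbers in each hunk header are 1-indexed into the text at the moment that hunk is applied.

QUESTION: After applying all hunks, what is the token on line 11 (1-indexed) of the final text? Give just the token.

Answer: isos

Derivation:
Hunk 1: at line 6 remove [wjv] add [dfnxk,hpc] -> 13 lines: sdrb ufxo oqhh acu fwy peuto vmbw dfnxk hpc woztx wjfz fxb isos
Hunk 2: at line 2 remove [oqhh,acu,fwy] add [oir,dhpyz,vogab] -> 13 lines: sdrb ufxo oir dhpyz vogab peuto vmbw dfnxk hpc woztx wjfz fxb isos
Hunk 3: at line 1 remove [oir,dhpyz] add [srsn] -> 12 lines: sdrb ufxo srsn vogab peuto vmbw dfnxk hpc woztx wjfz fxb isos
Hunk 4: at line 4 remove [peuto,vmbw,dfnxk] add [ive,aia,tne] -> 12 lines: sdrb ufxo srsn vogab ive aia tne hpc woztx wjfz fxb isos
Hunk 5: at line 5 remove [tne,hpc,woztx] add [kfxax,yhot] -> 11 lines: sdrb ufxo srsn vogab ive aia kfxax yhot wjfz fxb isos
Hunk 6: at line 5 remove [aia,kfxax] add [yekhu,cqhg] -> 11 lines: sdrb ufxo srsn vogab ive yekhu cqhg yhot wjfz fxb isos
Final line 11: isos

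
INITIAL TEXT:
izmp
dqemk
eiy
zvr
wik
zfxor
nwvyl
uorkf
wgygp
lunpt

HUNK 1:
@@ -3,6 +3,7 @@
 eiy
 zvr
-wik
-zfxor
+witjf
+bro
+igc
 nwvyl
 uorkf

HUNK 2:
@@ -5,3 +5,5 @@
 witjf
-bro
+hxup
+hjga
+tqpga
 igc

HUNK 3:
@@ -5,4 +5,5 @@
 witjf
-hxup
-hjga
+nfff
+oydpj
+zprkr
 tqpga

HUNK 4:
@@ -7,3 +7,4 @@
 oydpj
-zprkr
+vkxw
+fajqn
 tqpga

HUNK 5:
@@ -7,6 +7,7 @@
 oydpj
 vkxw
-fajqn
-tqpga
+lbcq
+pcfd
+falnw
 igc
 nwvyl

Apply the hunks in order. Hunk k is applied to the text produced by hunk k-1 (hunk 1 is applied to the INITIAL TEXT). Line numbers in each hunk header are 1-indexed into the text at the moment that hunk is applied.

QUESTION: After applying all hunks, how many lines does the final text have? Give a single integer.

Answer: 16

Derivation:
Hunk 1: at line 3 remove [wik,zfxor] add [witjf,bro,igc] -> 11 lines: izmp dqemk eiy zvr witjf bro igc nwvyl uorkf wgygp lunpt
Hunk 2: at line 5 remove [bro] add [hxup,hjga,tqpga] -> 13 lines: izmp dqemk eiy zvr witjf hxup hjga tqpga igc nwvyl uorkf wgygp lunpt
Hunk 3: at line 5 remove [hxup,hjga] add [nfff,oydpj,zprkr] -> 14 lines: izmp dqemk eiy zvr witjf nfff oydpj zprkr tqpga igc nwvyl uorkf wgygp lunpt
Hunk 4: at line 7 remove [zprkr] add [vkxw,fajqn] -> 15 lines: izmp dqemk eiy zvr witjf nfff oydpj vkxw fajqn tqpga igc nwvyl uorkf wgygp lunpt
Hunk 5: at line 7 remove [fajqn,tqpga] add [lbcq,pcfd,falnw] -> 16 lines: izmp dqemk eiy zvr witjf nfff oydpj vkxw lbcq pcfd falnw igc nwvyl uorkf wgygp lunpt
Final line count: 16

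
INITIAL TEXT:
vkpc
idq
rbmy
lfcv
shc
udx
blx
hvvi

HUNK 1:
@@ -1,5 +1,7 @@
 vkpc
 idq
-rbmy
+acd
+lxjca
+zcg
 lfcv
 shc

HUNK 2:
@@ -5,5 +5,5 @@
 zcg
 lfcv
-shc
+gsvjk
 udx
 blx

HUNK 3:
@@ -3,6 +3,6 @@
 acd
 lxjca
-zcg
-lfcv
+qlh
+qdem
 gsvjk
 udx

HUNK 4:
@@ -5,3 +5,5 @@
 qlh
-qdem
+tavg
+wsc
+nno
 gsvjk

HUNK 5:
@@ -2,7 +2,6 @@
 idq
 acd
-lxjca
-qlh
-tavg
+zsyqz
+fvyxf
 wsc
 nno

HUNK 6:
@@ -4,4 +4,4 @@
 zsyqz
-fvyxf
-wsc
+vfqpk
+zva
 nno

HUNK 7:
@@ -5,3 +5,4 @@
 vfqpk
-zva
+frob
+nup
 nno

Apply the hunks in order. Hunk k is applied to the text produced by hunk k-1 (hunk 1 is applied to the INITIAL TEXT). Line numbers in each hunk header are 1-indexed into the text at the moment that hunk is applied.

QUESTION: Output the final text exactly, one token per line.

Hunk 1: at line 1 remove [rbmy] add [acd,lxjca,zcg] -> 10 lines: vkpc idq acd lxjca zcg lfcv shc udx blx hvvi
Hunk 2: at line 5 remove [shc] add [gsvjk] -> 10 lines: vkpc idq acd lxjca zcg lfcv gsvjk udx blx hvvi
Hunk 3: at line 3 remove [zcg,lfcv] add [qlh,qdem] -> 10 lines: vkpc idq acd lxjca qlh qdem gsvjk udx blx hvvi
Hunk 4: at line 5 remove [qdem] add [tavg,wsc,nno] -> 12 lines: vkpc idq acd lxjca qlh tavg wsc nno gsvjk udx blx hvvi
Hunk 5: at line 2 remove [lxjca,qlh,tavg] add [zsyqz,fvyxf] -> 11 lines: vkpc idq acd zsyqz fvyxf wsc nno gsvjk udx blx hvvi
Hunk 6: at line 4 remove [fvyxf,wsc] add [vfqpk,zva] -> 11 lines: vkpc idq acd zsyqz vfqpk zva nno gsvjk udx blx hvvi
Hunk 7: at line 5 remove [zva] add [frob,nup] -> 12 lines: vkpc idq acd zsyqz vfqpk frob nup nno gsvjk udx blx hvvi

Answer: vkpc
idq
acd
zsyqz
vfqpk
frob
nup
nno
gsvjk
udx
blx
hvvi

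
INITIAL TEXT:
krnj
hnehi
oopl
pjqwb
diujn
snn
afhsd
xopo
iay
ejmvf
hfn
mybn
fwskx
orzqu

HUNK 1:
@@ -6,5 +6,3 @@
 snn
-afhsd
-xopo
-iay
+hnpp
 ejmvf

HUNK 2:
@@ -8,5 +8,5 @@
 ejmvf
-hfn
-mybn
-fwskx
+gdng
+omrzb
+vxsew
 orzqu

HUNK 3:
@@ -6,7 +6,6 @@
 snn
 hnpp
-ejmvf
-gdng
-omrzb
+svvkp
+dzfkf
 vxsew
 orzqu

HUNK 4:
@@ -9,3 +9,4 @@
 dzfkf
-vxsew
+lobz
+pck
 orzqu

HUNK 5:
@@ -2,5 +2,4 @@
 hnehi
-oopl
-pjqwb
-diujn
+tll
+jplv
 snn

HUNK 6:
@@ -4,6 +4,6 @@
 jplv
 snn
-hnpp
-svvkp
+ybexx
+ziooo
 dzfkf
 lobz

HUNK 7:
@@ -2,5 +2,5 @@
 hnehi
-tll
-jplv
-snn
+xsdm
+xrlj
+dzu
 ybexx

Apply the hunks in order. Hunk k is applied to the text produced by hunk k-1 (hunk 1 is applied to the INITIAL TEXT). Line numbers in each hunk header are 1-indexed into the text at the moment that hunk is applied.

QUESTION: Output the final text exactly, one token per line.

Answer: krnj
hnehi
xsdm
xrlj
dzu
ybexx
ziooo
dzfkf
lobz
pck
orzqu

Derivation:
Hunk 1: at line 6 remove [afhsd,xopo,iay] add [hnpp] -> 12 lines: krnj hnehi oopl pjqwb diujn snn hnpp ejmvf hfn mybn fwskx orzqu
Hunk 2: at line 8 remove [hfn,mybn,fwskx] add [gdng,omrzb,vxsew] -> 12 lines: krnj hnehi oopl pjqwb diujn snn hnpp ejmvf gdng omrzb vxsew orzqu
Hunk 3: at line 6 remove [ejmvf,gdng,omrzb] add [svvkp,dzfkf] -> 11 lines: krnj hnehi oopl pjqwb diujn snn hnpp svvkp dzfkf vxsew orzqu
Hunk 4: at line 9 remove [vxsew] add [lobz,pck] -> 12 lines: krnj hnehi oopl pjqwb diujn snn hnpp svvkp dzfkf lobz pck orzqu
Hunk 5: at line 2 remove [oopl,pjqwb,diujn] add [tll,jplv] -> 11 lines: krnj hnehi tll jplv snn hnpp svvkp dzfkf lobz pck orzqu
Hunk 6: at line 4 remove [hnpp,svvkp] add [ybexx,ziooo] -> 11 lines: krnj hnehi tll jplv snn ybexx ziooo dzfkf lobz pck orzqu
Hunk 7: at line 2 remove [tll,jplv,snn] add [xsdm,xrlj,dzu] -> 11 lines: krnj hnehi xsdm xrlj dzu ybexx ziooo dzfkf lobz pck orzqu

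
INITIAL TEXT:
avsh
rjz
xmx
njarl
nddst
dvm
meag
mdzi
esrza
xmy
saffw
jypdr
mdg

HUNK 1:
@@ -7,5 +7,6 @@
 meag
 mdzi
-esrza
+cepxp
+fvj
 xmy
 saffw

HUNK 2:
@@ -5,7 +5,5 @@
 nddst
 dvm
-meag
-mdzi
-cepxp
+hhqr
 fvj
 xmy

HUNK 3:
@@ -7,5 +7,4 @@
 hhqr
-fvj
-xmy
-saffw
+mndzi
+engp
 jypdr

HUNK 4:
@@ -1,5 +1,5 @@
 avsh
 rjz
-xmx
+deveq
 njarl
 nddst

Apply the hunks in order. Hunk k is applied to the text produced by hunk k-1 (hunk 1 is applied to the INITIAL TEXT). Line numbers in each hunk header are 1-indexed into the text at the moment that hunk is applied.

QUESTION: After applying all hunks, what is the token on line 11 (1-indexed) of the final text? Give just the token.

Hunk 1: at line 7 remove [esrza] add [cepxp,fvj] -> 14 lines: avsh rjz xmx njarl nddst dvm meag mdzi cepxp fvj xmy saffw jypdr mdg
Hunk 2: at line 5 remove [meag,mdzi,cepxp] add [hhqr] -> 12 lines: avsh rjz xmx njarl nddst dvm hhqr fvj xmy saffw jypdr mdg
Hunk 3: at line 7 remove [fvj,xmy,saffw] add [mndzi,engp] -> 11 lines: avsh rjz xmx njarl nddst dvm hhqr mndzi engp jypdr mdg
Hunk 4: at line 1 remove [xmx] add [deveq] -> 11 lines: avsh rjz deveq njarl nddst dvm hhqr mndzi engp jypdr mdg
Final line 11: mdg

Answer: mdg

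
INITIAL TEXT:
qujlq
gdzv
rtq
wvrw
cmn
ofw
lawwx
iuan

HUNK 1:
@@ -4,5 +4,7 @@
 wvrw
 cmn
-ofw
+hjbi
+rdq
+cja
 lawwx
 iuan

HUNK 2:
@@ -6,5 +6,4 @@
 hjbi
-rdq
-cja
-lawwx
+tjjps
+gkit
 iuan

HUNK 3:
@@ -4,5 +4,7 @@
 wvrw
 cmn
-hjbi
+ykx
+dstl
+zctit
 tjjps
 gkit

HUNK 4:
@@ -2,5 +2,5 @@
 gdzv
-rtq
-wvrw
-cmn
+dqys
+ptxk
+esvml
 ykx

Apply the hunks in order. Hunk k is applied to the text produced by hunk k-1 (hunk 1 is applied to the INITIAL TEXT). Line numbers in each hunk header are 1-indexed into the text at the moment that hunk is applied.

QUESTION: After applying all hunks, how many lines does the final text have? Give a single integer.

Hunk 1: at line 4 remove [ofw] add [hjbi,rdq,cja] -> 10 lines: qujlq gdzv rtq wvrw cmn hjbi rdq cja lawwx iuan
Hunk 2: at line 6 remove [rdq,cja,lawwx] add [tjjps,gkit] -> 9 lines: qujlq gdzv rtq wvrw cmn hjbi tjjps gkit iuan
Hunk 3: at line 4 remove [hjbi] add [ykx,dstl,zctit] -> 11 lines: qujlq gdzv rtq wvrw cmn ykx dstl zctit tjjps gkit iuan
Hunk 4: at line 2 remove [rtq,wvrw,cmn] add [dqys,ptxk,esvml] -> 11 lines: qujlq gdzv dqys ptxk esvml ykx dstl zctit tjjps gkit iuan
Final line count: 11

Answer: 11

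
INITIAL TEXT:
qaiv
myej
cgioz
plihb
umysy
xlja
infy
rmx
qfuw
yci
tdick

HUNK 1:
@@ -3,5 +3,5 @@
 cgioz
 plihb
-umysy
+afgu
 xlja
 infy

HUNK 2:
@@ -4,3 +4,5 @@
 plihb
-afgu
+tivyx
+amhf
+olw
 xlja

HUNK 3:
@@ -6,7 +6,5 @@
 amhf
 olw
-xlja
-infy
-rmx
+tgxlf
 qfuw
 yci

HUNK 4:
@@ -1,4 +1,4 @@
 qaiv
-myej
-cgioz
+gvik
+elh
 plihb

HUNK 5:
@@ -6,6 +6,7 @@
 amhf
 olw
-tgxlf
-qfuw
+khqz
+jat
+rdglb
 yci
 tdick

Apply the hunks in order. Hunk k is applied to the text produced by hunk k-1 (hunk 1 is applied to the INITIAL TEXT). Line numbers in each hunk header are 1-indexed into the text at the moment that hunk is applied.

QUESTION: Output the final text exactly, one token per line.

Hunk 1: at line 3 remove [umysy] add [afgu] -> 11 lines: qaiv myej cgioz plihb afgu xlja infy rmx qfuw yci tdick
Hunk 2: at line 4 remove [afgu] add [tivyx,amhf,olw] -> 13 lines: qaiv myej cgioz plihb tivyx amhf olw xlja infy rmx qfuw yci tdick
Hunk 3: at line 6 remove [xlja,infy,rmx] add [tgxlf] -> 11 lines: qaiv myej cgioz plihb tivyx amhf olw tgxlf qfuw yci tdick
Hunk 4: at line 1 remove [myej,cgioz] add [gvik,elh] -> 11 lines: qaiv gvik elh plihb tivyx amhf olw tgxlf qfuw yci tdick
Hunk 5: at line 6 remove [tgxlf,qfuw] add [khqz,jat,rdglb] -> 12 lines: qaiv gvik elh plihb tivyx amhf olw khqz jat rdglb yci tdick

Answer: qaiv
gvik
elh
plihb
tivyx
amhf
olw
khqz
jat
rdglb
yci
tdick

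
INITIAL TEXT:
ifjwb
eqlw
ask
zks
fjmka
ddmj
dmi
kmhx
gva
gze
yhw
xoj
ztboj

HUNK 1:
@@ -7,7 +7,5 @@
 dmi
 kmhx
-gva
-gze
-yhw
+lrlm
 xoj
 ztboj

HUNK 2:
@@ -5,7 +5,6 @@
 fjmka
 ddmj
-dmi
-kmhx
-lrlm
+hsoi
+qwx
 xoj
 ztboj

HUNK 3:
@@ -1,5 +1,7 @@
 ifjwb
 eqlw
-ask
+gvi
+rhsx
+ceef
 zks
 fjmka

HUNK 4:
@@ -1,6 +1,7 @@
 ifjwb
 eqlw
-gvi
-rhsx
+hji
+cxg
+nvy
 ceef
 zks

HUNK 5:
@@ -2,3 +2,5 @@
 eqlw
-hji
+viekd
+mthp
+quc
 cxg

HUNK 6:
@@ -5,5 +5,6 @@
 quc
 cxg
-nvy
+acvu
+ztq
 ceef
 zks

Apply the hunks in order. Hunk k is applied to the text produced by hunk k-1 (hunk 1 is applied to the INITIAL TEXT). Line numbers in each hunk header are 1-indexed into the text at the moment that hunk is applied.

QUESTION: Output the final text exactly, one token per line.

Hunk 1: at line 7 remove [gva,gze,yhw] add [lrlm] -> 11 lines: ifjwb eqlw ask zks fjmka ddmj dmi kmhx lrlm xoj ztboj
Hunk 2: at line 5 remove [dmi,kmhx,lrlm] add [hsoi,qwx] -> 10 lines: ifjwb eqlw ask zks fjmka ddmj hsoi qwx xoj ztboj
Hunk 3: at line 1 remove [ask] add [gvi,rhsx,ceef] -> 12 lines: ifjwb eqlw gvi rhsx ceef zks fjmka ddmj hsoi qwx xoj ztboj
Hunk 4: at line 1 remove [gvi,rhsx] add [hji,cxg,nvy] -> 13 lines: ifjwb eqlw hji cxg nvy ceef zks fjmka ddmj hsoi qwx xoj ztboj
Hunk 5: at line 2 remove [hji] add [viekd,mthp,quc] -> 15 lines: ifjwb eqlw viekd mthp quc cxg nvy ceef zks fjmka ddmj hsoi qwx xoj ztboj
Hunk 6: at line 5 remove [nvy] add [acvu,ztq] -> 16 lines: ifjwb eqlw viekd mthp quc cxg acvu ztq ceef zks fjmka ddmj hsoi qwx xoj ztboj

Answer: ifjwb
eqlw
viekd
mthp
quc
cxg
acvu
ztq
ceef
zks
fjmka
ddmj
hsoi
qwx
xoj
ztboj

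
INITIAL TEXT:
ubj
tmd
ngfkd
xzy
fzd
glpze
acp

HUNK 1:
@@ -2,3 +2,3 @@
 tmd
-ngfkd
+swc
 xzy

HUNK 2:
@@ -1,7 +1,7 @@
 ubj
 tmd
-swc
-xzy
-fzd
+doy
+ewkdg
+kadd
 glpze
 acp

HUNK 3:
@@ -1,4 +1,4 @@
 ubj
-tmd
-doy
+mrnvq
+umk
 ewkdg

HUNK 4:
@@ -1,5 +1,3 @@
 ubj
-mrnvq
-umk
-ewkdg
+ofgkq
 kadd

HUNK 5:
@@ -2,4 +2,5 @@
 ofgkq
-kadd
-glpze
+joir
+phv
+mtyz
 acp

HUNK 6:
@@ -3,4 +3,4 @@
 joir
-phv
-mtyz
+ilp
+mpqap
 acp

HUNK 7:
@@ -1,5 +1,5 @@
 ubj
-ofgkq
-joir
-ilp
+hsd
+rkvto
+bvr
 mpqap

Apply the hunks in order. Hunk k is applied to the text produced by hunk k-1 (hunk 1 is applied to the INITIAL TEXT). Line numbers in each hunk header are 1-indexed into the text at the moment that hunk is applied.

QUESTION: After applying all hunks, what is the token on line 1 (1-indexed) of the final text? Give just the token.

Answer: ubj

Derivation:
Hunk 1: at line 2 remove [ngfkd] add [swc] -> 7 lines: ubj tmd swc xzy fzd glpze acp
Hunk 2: at line 1 remove [swc,xzy,fzd] add [doy,ewkdg,kadd] -> 7 lines: ubj tmd doy ewkdg kadd glpze acp
Hunk 3: at line 1 remove [tmd,doy] add [mrnvq,umk] -> 7 lines: ubj mrnvq umk ewkdg kadd glpze acp
Hunk 4: at line 1 remove [mrnvq,umk,ewkdg] add [ofgkq] -> 5 lines: ubj ofgkq kadd glpze acp
Hunk 5: at line 2 remove [kadd,glpze] add [joir,phv,mtyz] -> 6 lines: ubj ofgkq joir phv mtyz acp
Hunk 6: at line 3 remove [phv,mtyz] add [ilp,mpqap] -> 6 lines: ubj ofgkq joir ilp mpqap acp
Hunk 7: at line 1 remove [ofgkq,joir,ilp] add [hsd,rkvto,bvr] -> 6 lines: ubj hsd rkvto bvr mpqap acp
Final line 1: ubj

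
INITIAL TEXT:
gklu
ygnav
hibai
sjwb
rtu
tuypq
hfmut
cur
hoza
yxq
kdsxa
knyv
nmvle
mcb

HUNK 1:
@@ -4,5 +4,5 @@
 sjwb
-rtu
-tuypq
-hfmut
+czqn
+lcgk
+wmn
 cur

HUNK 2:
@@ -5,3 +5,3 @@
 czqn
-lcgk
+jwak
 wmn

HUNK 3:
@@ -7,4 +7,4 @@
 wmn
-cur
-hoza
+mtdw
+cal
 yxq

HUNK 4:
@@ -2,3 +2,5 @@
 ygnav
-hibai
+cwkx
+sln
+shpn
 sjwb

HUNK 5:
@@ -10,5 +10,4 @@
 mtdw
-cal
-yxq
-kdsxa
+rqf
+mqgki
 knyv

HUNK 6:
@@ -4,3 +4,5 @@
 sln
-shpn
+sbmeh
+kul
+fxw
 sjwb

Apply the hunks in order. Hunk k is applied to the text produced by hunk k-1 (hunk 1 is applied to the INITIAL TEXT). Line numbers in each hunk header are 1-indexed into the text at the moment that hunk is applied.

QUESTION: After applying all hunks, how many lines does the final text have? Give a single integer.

Hunk 1: at line 4 remove [rtu,tuypq,hfmut] add [czqn,lcgk,wmn] -> 14 lines: gklu ygnav hibai sjwb czqn lcgk wmn cur hoza yxq kdsxa knyv nmvle mcb
Hunk 2: at line 5 remove [lcgk] add [jwak] -> 14 lines: gklu ygnav hibai sjwb czqn jwak wmn cur hoza yxq kdsxa knyv nmvle mcb
Hunk 3: at line 7 remove [cur,hoza] add [mtdw,cal] -> 14 lines: gklu ygnav hibai sjwb czqn jwak wmn mtdw cal yxq kdsxa knyv nmvle mcb
Hunk 4: at line 2 remove [hibai] add [cwkx,sln,shpn] -> 16 lines: gklu ygnav cwkx sln shpn sjwb czqn jwak wmn mtdw cal yxq kdsxa knyv nmvle mcb
Hunk 5: at line 10 remove [cal,yxq,kdsxa] add [rqf,mqgki] -> 15 lines: gklu ygnav cwkx sln shpn sjwb czqn jwak wmn mtdw rqf mqgki knyv nmvle mcb
Hunk 6: at line 4 remove [shpn] add [sbmeh,kul,fxw] -> 17 lines: gklu ygnav cwkx sln sbmeh kul fxw sjwb czqn jwak wmn mtdw rqf mqgki knyv nmvle mcb
Final line count: 17

Answer: 17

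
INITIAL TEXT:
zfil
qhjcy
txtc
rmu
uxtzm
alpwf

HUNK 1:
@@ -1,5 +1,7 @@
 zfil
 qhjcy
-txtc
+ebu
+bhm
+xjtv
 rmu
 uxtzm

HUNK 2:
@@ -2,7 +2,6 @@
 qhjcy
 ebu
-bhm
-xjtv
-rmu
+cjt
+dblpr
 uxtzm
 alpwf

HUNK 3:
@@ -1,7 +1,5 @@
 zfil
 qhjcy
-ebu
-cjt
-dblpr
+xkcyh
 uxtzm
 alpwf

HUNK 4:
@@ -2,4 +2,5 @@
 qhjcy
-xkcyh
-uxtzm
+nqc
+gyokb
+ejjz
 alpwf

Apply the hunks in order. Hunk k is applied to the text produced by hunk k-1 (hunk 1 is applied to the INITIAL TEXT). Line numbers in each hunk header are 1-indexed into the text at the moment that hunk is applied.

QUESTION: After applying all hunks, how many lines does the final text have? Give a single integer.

Answer: 6

Derivation:
Hunk 1: at line 1 remove [txtc] add [ebu,bhm,xjtv] -> 8 lines: zfil qhjcy ebu bhm xjtv rmu uxtzm alpwf
Hunk 2: at line 2 remove [bhm,xjtv,rmu] add [cjt,dblpr] -> 7 lines: zfil qhjcy ebu cjt dblpr uxtzm alpwf
Hunk 3: at line 1 remove [ebu,cjt,dblpr] add [xkcyh] -> 5 lines: zfil qhjcy xkcyh uxtzm alpwf
Hunk 4: at line 2 remove [xkcyh,uxtzm] add [nqc,gyokb,ejjz] -> 6 lines: zfil qhjcy nqc gyokb ejjz alpwf
Final line count: 6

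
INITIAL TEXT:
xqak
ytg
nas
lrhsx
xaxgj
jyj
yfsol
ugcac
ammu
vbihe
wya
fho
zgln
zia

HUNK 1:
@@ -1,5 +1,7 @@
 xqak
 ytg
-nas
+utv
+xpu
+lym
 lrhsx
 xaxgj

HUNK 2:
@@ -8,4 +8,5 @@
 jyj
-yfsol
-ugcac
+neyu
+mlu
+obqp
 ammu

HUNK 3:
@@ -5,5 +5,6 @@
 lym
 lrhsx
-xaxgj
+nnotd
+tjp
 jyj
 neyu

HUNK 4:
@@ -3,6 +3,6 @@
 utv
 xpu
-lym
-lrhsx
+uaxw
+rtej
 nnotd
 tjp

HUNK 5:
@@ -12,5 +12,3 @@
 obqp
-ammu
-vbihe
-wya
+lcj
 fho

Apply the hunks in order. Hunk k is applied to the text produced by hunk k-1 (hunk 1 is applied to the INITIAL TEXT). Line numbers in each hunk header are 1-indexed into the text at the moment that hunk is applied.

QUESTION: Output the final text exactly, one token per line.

Answer: xqak
ytg
utv
xpu
uaxw
rtej
nnotd
tjp
jyj
neyu
mlu
obqp
lcj
fho
zgln
zia

Derivation:
Hunk 1: at line 1 remove [nas] add [utv,xpu,lym] -> 16 lines: xqak ytg utv xpu lym lrhsx xaxgj jyj yfsol ugcac ammu vbihe wya fho zgln zia
Hunk 2: at line 8 remove [yfsol,ugcac] add [neyu,mlu,obqp] -> 17 lines: xqak ytg utv xpu lym lrhsx xaxgj jyj neyu mlu obqp ammu vbihe wya fho zgln zia
Hunk 3: at line 5 remove [xaxgj] add [nnotd,tjp] -> 18 lines: xqak ytg utv xpu lym lrhsx nnotd tjp jyj neyu mlu obqp ammu vbihe wya fho zgln zia
Hunk 4: at line 3 remove [lym,lrhsx] add [uaxw,rtej] -> 18 lines: xqak ytg utv xpu uaxw rtej nnotd tjp jyj neyu mlu obqp ammu vbihe wya fho zgln zia
Hunk 5: at line 12 remove [ammu,vbihe,wya] add [lcj] -> 16 lines: xqak ytg utv xpu uaxw rtej nnotd tjp jyj neyu mlu obqp lcj fho zgln zia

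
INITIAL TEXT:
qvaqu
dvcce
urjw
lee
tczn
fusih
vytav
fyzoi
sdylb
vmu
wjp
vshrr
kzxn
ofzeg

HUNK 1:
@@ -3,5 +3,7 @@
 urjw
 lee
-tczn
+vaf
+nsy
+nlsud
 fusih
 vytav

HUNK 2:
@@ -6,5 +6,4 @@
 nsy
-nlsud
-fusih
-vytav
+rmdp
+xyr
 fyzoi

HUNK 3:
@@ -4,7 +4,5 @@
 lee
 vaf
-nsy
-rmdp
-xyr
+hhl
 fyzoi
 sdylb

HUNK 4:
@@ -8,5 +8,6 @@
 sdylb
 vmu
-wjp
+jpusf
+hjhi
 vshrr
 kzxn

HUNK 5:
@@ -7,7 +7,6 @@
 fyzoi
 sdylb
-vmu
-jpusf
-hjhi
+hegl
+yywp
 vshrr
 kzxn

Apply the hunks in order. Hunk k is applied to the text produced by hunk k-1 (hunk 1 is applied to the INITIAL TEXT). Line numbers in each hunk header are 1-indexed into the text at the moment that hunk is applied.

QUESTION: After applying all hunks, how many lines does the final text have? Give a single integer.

Hunk 1: at line 3 remove [tczn] add [vaf,nsy,nlsud] -> 16 lines: qvaqu dvcce urjw lee vaf nsy nlsud fusih vytav fyzoi sdylb vmu wjp vshrr kzxn ofzeg
Hunk 2: at line 6 remove [nlsud,fusih,vytav] add [rmdp,xyr] -> 15 lines: qvaqu dvcce urjw lee vaf nsy rmdp xyr fyzoi sdylb vmu wjp vshrr kzxn ofzeg
Hunk 3: at line 4 remove [nsy,rmdp,xyr] add [hhl] -> 13 lines: qvaqu dvcce urjw lee vaf hhl fyzoi sdylb vmu wjp vshrr kzxn ofzeg
Hunk 4: at line 8 remove [wjp] add [jpusf,hjhi] -> 14 lines: qvaqu dvcce urjw lee vaf hhl fyzoi sdylb vmu jpusf hjhi vshrr kzxn ofzeg
Hunk 5: at line 7 remove [vmu,jpusf,hjhi] add [hegl,yywp] -> 13 lines: qvaqu dvcce urjw lee vaf hhl fyzoi sdylb hegl yywp vshrr kzxn ofzeg
Final line count: 13

Answer: 13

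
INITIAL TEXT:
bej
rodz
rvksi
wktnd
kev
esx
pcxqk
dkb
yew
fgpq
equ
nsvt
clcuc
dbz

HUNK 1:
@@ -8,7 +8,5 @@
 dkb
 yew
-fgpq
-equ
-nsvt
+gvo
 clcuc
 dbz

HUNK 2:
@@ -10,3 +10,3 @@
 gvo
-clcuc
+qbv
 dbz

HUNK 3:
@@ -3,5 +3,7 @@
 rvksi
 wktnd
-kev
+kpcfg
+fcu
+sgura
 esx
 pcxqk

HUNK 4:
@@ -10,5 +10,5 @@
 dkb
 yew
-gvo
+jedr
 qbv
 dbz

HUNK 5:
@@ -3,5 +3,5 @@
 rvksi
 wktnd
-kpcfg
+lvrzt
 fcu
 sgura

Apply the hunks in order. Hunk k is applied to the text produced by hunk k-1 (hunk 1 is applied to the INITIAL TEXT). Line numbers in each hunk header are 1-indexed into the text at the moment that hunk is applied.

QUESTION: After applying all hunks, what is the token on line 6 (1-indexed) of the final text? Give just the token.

Answer: fcu

Derivation:
Hunk 1: at line 8 remove [fgpq,equ,nsvt] add [gvo] -> 12 lines: bej rodz rvksi wktnd kev esx pcxqk dkb yew gvo clcuc dbz
Hunk 2: at line 10 remove [clcuc] add [qbv] -> 12 lines: bej rodz rvksi wktnd kev esx pcxqk dkb yew gvo qbv dbz
Hunk 3: at line 3 remove [kev] add [kpcfg,fcu,sgura] -> 14 lines: bej rodz rvksi wktnd kpcfg fcu sgura esx pcxqk dkb yew gvo qbv dbz
Hunk 4: at line 10 remove [gvo] add [jedr] -> 14 lines: bej rodz rvksi wktnd kpcfg fcu sgura esx pcxqk dkb yew jedr qbv dbz
Hunk 5: at line 3 remove [kpcfg] add [lvrzt] -> 14 lines: bej rodz rvksi wktnd lvrzt fcu sgura esx pcxqk dkb yew jedr qbv dbz
Final line 6: fcu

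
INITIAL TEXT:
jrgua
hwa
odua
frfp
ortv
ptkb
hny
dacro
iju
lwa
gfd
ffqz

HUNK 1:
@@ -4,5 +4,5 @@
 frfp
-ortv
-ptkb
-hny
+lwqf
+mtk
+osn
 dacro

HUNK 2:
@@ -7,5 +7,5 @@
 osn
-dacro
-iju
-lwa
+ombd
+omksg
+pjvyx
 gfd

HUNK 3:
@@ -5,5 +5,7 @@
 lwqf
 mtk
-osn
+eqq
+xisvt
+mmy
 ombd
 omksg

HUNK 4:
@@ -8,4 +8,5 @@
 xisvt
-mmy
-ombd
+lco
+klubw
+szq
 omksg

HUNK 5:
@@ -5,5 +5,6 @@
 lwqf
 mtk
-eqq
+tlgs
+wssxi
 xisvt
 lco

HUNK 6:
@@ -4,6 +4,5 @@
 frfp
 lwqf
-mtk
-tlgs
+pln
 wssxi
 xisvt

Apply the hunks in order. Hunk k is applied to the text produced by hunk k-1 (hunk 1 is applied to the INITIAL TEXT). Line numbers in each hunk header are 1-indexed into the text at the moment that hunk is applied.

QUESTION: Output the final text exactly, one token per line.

Answer: jrgua
hwa
odua
frfp
lwqf
pln
wssxi
xisvt
lco
klubw
szq
omksg
pjvyx
gfd
ffqz

Derivation:
Hunk 1: at line 4 remove [ortv,ptkb,hny] add [lwqf,mtk,osn] -> 12 lines: jrgua hwa odua frfp lwqf mtk osn dacro iju lwa gfd ffqz
Hunk 2: at line 7 remove [dacro,iju,lwa] add [ombd,omksg,pjvyx] -> 12 lines: jrgua hwa odua frfp lwqf mtk osn ombd omksg pjvyx gfd ffqz
Hunk 3: at line 5 remove [osn] add [eqq,xisvt,mmy] -> 14 lines: jrgua hwa odua frfp lwqf mtk eqq xisvt mmy ombd omksg pjvyx gfd ffqz
Hunk 4: at line 8 remove [mmy,ombd] add [lco,klubw,szq] -> 15 lines: jrgua hwa odua frfp lwqf mtk eqq xisvt lco klubw szq omksg pjvyx gfd ffqz
Hunk 5: at line 5 remove [eqq] add [tlgs,wssxi] -> 16 lines: jrgua hwa odua frfp lwqf mtk tlgs wssxi xisvt lco klubw szq omksg pjvyx gfd ffqz
Hunk 6: at line 4 remove [mtk,tlgs] add [pln] -> 15 lines: jrgua hwa odua frfp lwqf pln wssxi xisvt lco klubw szq omksg pjvyx gfd ffqz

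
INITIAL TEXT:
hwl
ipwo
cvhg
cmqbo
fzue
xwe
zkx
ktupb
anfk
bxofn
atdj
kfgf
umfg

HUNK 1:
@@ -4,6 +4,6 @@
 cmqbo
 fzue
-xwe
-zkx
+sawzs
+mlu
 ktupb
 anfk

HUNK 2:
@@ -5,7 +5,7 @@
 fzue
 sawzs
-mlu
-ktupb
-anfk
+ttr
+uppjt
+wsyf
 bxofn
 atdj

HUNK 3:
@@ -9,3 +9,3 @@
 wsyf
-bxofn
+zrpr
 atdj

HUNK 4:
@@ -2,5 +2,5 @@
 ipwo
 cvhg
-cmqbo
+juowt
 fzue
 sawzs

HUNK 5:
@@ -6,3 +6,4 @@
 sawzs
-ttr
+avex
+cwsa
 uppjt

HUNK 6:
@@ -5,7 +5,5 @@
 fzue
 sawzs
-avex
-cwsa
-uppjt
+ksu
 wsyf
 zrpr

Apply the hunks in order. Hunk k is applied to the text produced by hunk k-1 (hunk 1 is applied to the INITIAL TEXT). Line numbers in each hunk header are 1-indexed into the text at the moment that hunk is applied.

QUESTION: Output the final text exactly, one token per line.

Answer: hwl
ipwo
cvhg
juowt
fzue
sawzs
ksu
wsyf
zrpr
atdj
kfgf
umfg

Derivation:
Hunk 1: at line 4 remove [xwe,zkx] add [sawzs,mlu] -> 13 lines: hwl ipwo cvhg cmqbo fzue sawzs mlu ktupb anfk bxofn atdj kfgf umfg
Hunk 2: at line 5 remove [mlu,ktupb,anfk] add [ttr,uppjt,wsyf] -> 13 lines: hwl ipwo cvhg cmqbo fzue sawzs ttr uppjt wsyf bxofn atdj kfgf umfg
Hunk 3: at line 9 remove [bxofn] add [zrpr] -> 13 lines: hwl ipwo cvhg cmqbo fzue sawzs ttr uppjt wsyf zrpr atdj kfgf umfg
Hunk 4: at line 2 remove [cmqbo] add [juowt] -> 13 lines: hwl ipwo cvhg juowt fzue sawzs ttr uppjt wsyf zrpr atdj kfgf umfg
Hunk 5: at line 6 remove [ttr] add [avex,cwsa] -> 14 lines: hwl ipwo cvhg juowt fzue sawzs avex cwsa uppjt wsyf zrpr atdj kfgf umfg
Hunk 6: at line 5 remove [avex,cwsa,uppjt] add [ksu] -> 12 lines: hwl ipwo cvhg juowt fzue sawzs ksu wsyf zrpr atdj kfgf umfg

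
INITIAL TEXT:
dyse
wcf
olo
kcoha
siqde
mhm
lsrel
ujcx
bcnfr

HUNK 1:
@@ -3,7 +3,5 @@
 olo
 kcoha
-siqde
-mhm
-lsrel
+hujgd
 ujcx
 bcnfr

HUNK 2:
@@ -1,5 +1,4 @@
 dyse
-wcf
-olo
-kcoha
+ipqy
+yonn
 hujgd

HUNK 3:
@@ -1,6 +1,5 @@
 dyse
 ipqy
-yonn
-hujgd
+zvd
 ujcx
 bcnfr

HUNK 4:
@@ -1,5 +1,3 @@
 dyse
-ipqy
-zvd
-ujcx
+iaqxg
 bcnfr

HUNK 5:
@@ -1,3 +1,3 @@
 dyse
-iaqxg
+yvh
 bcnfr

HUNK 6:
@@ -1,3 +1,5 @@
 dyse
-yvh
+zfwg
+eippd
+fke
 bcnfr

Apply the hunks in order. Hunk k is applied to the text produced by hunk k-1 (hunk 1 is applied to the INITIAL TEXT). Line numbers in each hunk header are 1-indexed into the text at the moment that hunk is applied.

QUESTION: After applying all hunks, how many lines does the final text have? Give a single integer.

Answer: 5

Derivation:
Hunk 1: at line 3 remove [siqde,mhm,lsrel] add [hujgd] -> 7 lines: dyse wcf olo kcoha hujgd ujcx bcnfr
Hunk 2: at line 1 remove [wcf,olo,kcoha] add [ipqy,yonn] -> 6 lines: dyse ipqy yonn hujgd ujcx bcnfr
Hunk 3: at line 1 remove [yonn,hujgd] add [zvd] -> 5 lines: dyse ipqy zvd ujcx bcnfr
Hunk 4: at line 1 remove [ipqy,zvd,ujcx] add [iaqxg] -> 3 lines: dyse iaqxg bcnfr
Hunk 5: at line 1 remove [iaqxg] add [yvh] -> 3 lines: dyse yvh bcnfr
Hunk 6: at line 1 remove [yvh] add [zfwg,eippd,fke] -> 5 lines: dyse zfwg eippd fke bcnfr
Final line count: 5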